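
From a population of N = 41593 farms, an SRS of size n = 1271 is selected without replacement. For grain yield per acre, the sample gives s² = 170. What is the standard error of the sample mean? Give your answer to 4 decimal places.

0.3601

Under SRS without replacement, Var(ȳ) = (1 − f)·s²/n with f = n/N = 1271/41593 = 0.03055803.
Var(ȳ) = (1 − 0.03055803)·170/1271 = 0.96944197·0.13375295 = 0.12966572.
SE(ȳ) = √(0.12966572) = 0.3601.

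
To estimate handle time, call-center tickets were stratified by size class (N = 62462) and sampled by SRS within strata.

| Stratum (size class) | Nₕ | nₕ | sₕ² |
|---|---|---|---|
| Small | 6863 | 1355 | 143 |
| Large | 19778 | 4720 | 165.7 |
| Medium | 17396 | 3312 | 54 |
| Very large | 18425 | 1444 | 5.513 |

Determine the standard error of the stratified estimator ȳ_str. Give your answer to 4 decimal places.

0.0709

Var(ȳ_str) = Σₕ Wₕ²(1 − fₕ)sₕ²/nₕ with Wₕ = Nₕ/N, N = 62462.
Small: Wₕ = 0.10987480; term = 0.10987480²·(1 − 0.19743552)·143/1355 = 0.0010225226.
Large: Wₕ = 0.31664052; term = 0.31664052²·(1 − 0.23864900)·165.7/4720 = 0.0026797754.
Medium: Wₕ = 0.27850533; term = 0.27850533²·(1 − 0.19038860)·54/3312 = 0.0010238753.
Very large: Wₕ = 0.29497935; term = 0.29497935²·(1 − 0.07837178)·5.513/1444 = 3.0616799 × 10^-4.
Sum = 0.0050323413.
SE = √(0.0050323413) = 0.0709.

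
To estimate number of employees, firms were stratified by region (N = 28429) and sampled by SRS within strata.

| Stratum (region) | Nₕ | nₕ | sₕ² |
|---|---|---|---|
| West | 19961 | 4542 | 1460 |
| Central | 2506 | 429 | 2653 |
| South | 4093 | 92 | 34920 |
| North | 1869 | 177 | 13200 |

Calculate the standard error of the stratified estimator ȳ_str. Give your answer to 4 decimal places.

2.8539

Var(ȳ_str) = Σₕ Wₕ²(1 − fₕ)sₕ²/nₕ with Wₕ = Nₕ/N, N = 28429.
West: Wₕ = 0.70213514; term = 0.70213514²·(1 − 0.22754371)·1460/4542 = 0.12241117.
Central: Wₕ = 0.08814942; term = 0.08814942²·(1 − 0.17118915)·2653/429 = 0.039826703.
South: Wₕ = 0.14397270; term = 0.14397270²·(1 − 0.02247740)·34920/92 = 7.6908358.
North: Wₕ = 0.06574273; term = 0.06574273²·(1 − 0.09470305)·13200/177 = 0.29180126.
Sum = 8.1448749.
SE = √(8.1448749) = 2.8539.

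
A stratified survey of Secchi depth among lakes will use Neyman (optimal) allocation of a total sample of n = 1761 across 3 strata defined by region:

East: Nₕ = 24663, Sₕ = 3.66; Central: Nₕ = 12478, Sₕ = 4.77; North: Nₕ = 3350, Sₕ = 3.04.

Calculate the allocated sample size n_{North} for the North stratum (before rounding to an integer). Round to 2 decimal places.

Neyman allocation: nₕ = n·NₕSₕ / Σⱼ NⱼSⱼ.
Σ NⱼSⱼ = 24663·3.66 + 12478·4.77 + 3350·3.04 = 159970.64.
n_{North} = 1761·3350·3.04 / 159970.64 = 112.11.

112.11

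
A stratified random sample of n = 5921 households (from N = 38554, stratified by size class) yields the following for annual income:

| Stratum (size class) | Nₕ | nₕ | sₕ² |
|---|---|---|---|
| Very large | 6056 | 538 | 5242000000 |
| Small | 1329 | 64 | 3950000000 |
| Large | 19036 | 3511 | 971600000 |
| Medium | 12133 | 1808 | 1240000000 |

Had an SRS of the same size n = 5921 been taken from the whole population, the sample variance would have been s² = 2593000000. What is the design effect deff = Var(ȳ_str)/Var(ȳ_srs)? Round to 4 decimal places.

Var(ȳ_str) = Σ Wₕ²(1−fₕ)sₕ²/nₕ with Wₕ = Nₕ/38554:
  Very large: (6056/38554)²·(1−538/6056)·5242000000/538 = 219050.08
  Small: (1329/38554)²·(1−64/1329)·3950000000/64 = 69806.159
  Large: (19036/38554)²·(1−3511/19036)·971600000/3511 = 55020.571
  Medium: (12133/38554)²·(1−1808/12133)·1240000000/1808 = 57801.969
  → Var(ȳ_str) = 401678.78.
Var(ȳ_srs) = (1 − 5921/38554)·2593000000/5921 = 370676.47.
deff = 401678.78 / 370676.47 = 1.0836.

1.0836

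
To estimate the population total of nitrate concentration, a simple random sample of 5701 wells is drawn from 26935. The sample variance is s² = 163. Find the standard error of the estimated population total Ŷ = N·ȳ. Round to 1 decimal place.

4043.8

Var(Ŷ) = N²·Var(ȳ) = N²·(1 − n/N)·s²/n.
f = 5701/26935 = 0.21165769; Var(ȳ) = 0.78834231·163/5701 = 0.022539869.
Var(Ŷ) = 26935² · 0.022539869 = 1.6352545 × 10^7.
SE(Ŷ) = √(1.6352545 × 10^7) = 4043.8.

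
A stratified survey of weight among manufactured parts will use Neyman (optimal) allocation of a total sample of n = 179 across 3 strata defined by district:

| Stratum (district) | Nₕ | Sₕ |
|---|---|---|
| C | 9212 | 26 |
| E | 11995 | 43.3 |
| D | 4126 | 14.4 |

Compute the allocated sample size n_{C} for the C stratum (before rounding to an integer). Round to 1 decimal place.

Neyman allocation: nₕ = n·NₕSₕ / Σⱼ NⱼSⱼ.
Σ NⱼSⱼ = 9212·26 + 11995·43.3 + 4126·14.4 = 818309.9.
n_{C} = 179·9212·26 / 818309.9 = 52.4.

52.4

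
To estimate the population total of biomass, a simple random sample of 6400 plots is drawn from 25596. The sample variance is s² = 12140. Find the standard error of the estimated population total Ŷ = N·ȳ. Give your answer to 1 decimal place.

Var(Ŷ) = N²·Var(ȳ) = N²·(1 − n/N)·s²/n.
f = 6400/25596 = 0.25003907; Var(ȳ) = 0.74996093·12140/6400 = 1.4225821.
Var(Ŷ) = 25596² · 1.4225821 = 9.3201208 × 10^8.
SE(Ŷ) = √(9.3201208 × 10^8) = 30528.9.

30528.9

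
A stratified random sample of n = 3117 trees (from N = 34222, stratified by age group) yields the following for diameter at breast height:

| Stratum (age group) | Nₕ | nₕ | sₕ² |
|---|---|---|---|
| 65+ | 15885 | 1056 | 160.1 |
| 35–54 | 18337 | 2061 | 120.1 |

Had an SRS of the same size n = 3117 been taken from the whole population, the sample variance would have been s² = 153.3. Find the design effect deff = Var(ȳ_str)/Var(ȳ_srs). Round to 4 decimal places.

Var(ȳ_str) = Σ Wₕ²(1−fₕ)sₕ²/nₕ with Wₕ = Nₕ/34222:
  65+: (15885/34222)²·(1−1056/15885)·160.1/1056 = 0.030494093
  35–54: (18337/34222)²·(1−2061/18337)·120.1/2061 = 0.014850128
  → Var(ȳ_str) = 0.045344221.
Var(ȳ_srs) = (1 − 3117/34222)·153.3/3117 = 0.044702331.
deff = 0.045344221 / 0.044702331 = 1.0144.

1.0144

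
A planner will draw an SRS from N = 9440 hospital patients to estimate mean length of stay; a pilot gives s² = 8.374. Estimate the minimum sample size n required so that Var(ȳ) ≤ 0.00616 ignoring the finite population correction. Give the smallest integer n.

Without fpc, n₀ = s²/D = 8.374/0.00616 = 1359.4156.
Rounding up, n = 1360.

1360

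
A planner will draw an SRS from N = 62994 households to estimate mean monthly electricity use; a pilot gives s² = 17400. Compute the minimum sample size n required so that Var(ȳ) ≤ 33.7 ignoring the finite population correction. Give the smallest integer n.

517

Without fpc, n₀ = s²/D = 17400/33.7 = 516.3205.
Rounding up, n = 517.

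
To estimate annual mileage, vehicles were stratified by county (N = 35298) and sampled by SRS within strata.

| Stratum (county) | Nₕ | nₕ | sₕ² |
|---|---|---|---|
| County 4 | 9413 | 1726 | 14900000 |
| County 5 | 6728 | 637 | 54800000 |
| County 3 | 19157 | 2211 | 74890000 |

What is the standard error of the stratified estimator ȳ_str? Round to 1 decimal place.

Var(ȳ_str) = Σₕ Wₕ²(1 − fₕ)sₕ²/nₕ with Wₕ = Nₕ/N, N = 35298.
County 4: Wₕ = 0.26667233; term = 0.26667233²·(1 − 0.18336343)·14900000/1726 = 501.33753.
County 5: Wₕ = 0.19060570; term = 0.19060570²·(1 − 0.09467895)·54800000/637 = 2829.5379.
County 3: Wₕ = 0.54272197; term = 0.54272197²·(1 − 0.11541473)·74890000/2211 = 8825.3023.
Sum = 12156.178.
SE = √(12156.178) = 110.3.

110.3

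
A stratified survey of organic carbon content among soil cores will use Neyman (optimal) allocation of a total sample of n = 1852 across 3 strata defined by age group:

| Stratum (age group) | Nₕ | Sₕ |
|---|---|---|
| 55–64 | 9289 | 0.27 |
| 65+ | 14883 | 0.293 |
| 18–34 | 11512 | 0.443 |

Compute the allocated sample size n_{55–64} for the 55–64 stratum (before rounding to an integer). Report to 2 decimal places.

388.09

Neyman allocation: nₕ = n·NₕSₕ / Σⱼ NⱼSⱼ.
Σ NⱼSⱼ = 9289·0.27 + 14883·0.293 + 11512·0.443 = 11968.565.
n_{55–64} = 1852·9289·0.27 / 11968.565 = 388.09.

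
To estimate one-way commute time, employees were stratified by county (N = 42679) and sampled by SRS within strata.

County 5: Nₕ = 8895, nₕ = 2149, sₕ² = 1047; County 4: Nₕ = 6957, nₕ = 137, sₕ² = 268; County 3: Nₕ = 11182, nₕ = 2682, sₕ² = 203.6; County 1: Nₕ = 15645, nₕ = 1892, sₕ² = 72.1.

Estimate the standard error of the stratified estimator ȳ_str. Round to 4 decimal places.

0.2747

Var(ȳ_str) = Σₕ Wₕ²(1 − fₕ)sₕ²/nₕ with Wₕ = Nₕ/N, N = 42679.
County 5: Wₕ = 0.20841632; term = 0.20841632²·(1 − 0.24159640)·1047/2149 = 0.016049965.
County 4: Wₕ = 0.16300757; term = 0.16300757²·(1 − 0.01969240)·268/137 = 0.050955625.
County 3: Wₕ = 0.26200239; term = 0.26200239²·(1 − 0.23984976)·203.6/2682 = 0.0039612198.
County 1: Wₕ = 0.36657372; term = 0.36657372²·(1 − 0.12093321)·72.1/1892 = 0.0045015147.
Sum = 0.075468325.
SE = √(0.075468325) = 0.2747.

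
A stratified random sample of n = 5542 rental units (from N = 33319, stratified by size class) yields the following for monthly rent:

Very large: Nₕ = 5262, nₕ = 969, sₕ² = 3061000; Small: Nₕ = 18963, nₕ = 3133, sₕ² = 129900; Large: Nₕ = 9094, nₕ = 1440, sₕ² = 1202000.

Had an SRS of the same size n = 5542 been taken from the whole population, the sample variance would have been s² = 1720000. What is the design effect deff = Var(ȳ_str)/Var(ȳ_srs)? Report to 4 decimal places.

Var(ȳ_str) = Σ Wₕ²(1−fₕ)sₕ²/nₕ with Wₕ = Nₕ/33319:
  Very large: (5262/33319)²·(1−969/5262)·3061000/969 = 64.278742
  Small: (18963/33319)²·(1−3133/18963)·129900/3133 = 11.211218
  Large: (9094/33319)²·(1−1440/9094)·1202000/1440 = 52.336113
  → Var(ȳ_str) = 127.82607.
Var(ȳ_srs) = (1 − 5542/33319)·1720000/5542 = 258.73507.
deff = 127.82607 / 258.73507 = 0.4940.

0.4940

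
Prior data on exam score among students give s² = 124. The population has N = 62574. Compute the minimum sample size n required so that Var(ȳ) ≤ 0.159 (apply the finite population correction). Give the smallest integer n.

771

Without fpc, n₀ = s²/D = 124/0.159 = 779.8742.
With fpc, (1 − n/N)·s²/n ≤ D requires n ≥ n₀/(1 + n₀/N) = 779.8742/(1 + 779.8742/62574) = 770.2741.
Rounding up, n = 771.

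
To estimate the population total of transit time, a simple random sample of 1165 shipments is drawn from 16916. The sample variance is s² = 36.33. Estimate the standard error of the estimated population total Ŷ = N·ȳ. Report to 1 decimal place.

2882.5

Var(Ŷ) = N²·Var(ȳ) = N²·(1 − n/N)·s²/n.
f = 1165/16916 = 0.06886971; Var(ȳ) = 0.93113029·36.33/1165 = 0.029036879.
Var(Ŷ) = 16916² · 0.029036879 = 8.3089336 × 10^6.
SE(Ŷ) = √(8.3089336 × 10^6) = 2882.5.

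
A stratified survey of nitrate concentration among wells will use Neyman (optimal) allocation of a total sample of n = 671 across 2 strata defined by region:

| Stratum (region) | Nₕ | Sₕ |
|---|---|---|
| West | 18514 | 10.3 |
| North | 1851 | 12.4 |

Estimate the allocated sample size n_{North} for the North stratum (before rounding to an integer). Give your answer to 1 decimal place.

72.1

Neyman allocation: nₕ = n·NₕSₕ / Σⱼ NⱼSⱼ.
Σ NⱼSⱼ = 18514·10.3 + 1851·12.4 = 213646.6.
n_{North} = 671·1851·12.4 / 213646.6 = 72.1.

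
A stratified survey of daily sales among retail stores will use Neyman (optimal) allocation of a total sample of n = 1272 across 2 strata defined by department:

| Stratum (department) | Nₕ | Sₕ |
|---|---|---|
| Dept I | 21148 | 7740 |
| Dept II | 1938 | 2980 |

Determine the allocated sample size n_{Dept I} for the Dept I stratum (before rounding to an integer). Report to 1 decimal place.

Neyman allocation: nₕ = n·NₕSₕ / Σⱼ NⱼSⱼ.
Σ NⱼSⱼ = 21148·7740 + 1938·2980 = 1.6946076 × 10^8.
n_{Dept I} = 1272·21148·7740 / (1.6946076 × 10^8) = 1228.7.

1228.7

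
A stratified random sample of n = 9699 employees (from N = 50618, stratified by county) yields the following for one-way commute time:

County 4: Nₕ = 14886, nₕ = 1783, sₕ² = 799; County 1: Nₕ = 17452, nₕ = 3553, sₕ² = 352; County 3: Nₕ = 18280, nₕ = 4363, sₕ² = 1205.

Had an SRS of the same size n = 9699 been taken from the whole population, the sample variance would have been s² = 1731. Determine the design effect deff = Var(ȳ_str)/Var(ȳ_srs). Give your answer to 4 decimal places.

0.4915

Var(ȳ_str) = Σ Wₕ²(1−fₕ)sₕ²/nₕ with Wₕ = Nₕ/50618:
  County 4: (14886/50618)²·(1−1783/14886)·799/1783 = 0.034114124
  County 1: (17452/50618)²·(1−3553/17452)·352/3553 = 0.0093792098
  County 3: (18280/50618)²·(1−4363/18280)·1205/4363 = 0.02742292
  → Var(ȳ_str) = 0.070916254.
Var(ȳ_srs) = (1 − 9699/50618)·1731/9699 = 0.14427469.
deff = 0.070916254 / 0.14427469 = 0.4915.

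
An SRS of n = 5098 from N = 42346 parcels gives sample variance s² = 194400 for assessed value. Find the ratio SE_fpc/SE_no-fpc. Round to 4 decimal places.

f = n/N = 5098/42346 = 0.12038917.
SE_no-fpc = √(s²/n) = 6.17516; SE_fpc = √((1−f)s²/n) = 5.7915325.
Ratio = √(1−f) = 0.93787570.

0.9379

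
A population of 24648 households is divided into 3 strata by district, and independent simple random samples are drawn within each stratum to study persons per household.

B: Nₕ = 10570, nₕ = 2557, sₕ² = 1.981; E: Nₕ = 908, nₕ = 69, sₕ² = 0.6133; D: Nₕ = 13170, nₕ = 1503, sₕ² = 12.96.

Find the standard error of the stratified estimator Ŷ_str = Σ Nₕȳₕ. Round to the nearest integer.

1182

Var(Ŷ_str) = Σₕ Nₕ²(1 − fₕ)sₕ²/nₕ.
B: 10570²·(1 − 2557/10570)·1.981/2557 = 65618.134.
E: 908²·(1 − 69/908)·0.6133/69 = 6771.2942.
D: 13170²·(1 − 1503/13170)·12.96/1503 = 1.3249241 × 10^6.
Sum = 1.3973135 × 10^6.
SE = √(1.3973135 × 10^6) = 1182.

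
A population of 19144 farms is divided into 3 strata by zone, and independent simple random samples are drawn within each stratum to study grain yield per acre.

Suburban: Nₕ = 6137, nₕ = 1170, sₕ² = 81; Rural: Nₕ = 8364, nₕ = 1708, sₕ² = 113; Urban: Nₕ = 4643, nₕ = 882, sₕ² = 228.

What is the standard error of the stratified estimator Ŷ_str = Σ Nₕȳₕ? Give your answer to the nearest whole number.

3211

Var(Ŷ_str) = Σₕ Nₕ²(1 − fₕ)sₕ²/nₕ.
Suburban: 6137²·(1 − 1170/6137)·81/1170 = 2.1103255 × 10^6.
Rural: 8364²·(1 − 1708/8364)·113/1708 = 3.6831373 × 10^6.
Urban: 4643²·(1 − 882/4643)·228/882 = 4.5140699 × 10^6.
Sum = 1.0307533 × 10^7.
SE = √(1.0307533 × 10^7) = 3211.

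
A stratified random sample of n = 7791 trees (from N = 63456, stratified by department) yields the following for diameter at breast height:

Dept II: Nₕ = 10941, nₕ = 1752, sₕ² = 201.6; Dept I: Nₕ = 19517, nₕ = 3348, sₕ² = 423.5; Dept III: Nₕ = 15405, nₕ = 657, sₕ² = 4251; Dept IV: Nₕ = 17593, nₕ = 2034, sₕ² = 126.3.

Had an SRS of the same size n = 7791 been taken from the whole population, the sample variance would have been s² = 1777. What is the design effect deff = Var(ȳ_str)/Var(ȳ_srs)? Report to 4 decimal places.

1.9096

Var(ȳ_str) = Σ Wₕ²(1−fₕ)sₕ²/nₕ with Wₕ = Nₕ/63456:
  Dept II: (10941/63456)²·(1−1752/10941)·201.6/1752 = 0.0028730045
  Dept I: (19517/63456)²·(1−3348/19517)·423.5/3348 = 0.0099133127
  Dept III: (15405/63456)²·(1−657/15405)·4251/657 = 0.36506919
  Dept IV: (17593/63456)²·(1−2034/17593)·126.3/2034 = 0.0042211288
  → Var(ȳ_str) = 0.38207664.
Var(ȳ_srs) = (1 − 7791/63456)·1777/7791 = 0.20008003.
deff = 0.38207664 / 0.20008003 = 1.9096.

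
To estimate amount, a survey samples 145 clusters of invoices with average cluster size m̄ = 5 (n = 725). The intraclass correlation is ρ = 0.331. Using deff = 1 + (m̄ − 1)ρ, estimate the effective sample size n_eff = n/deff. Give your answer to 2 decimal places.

deff = 1 + (5 − 1)·0.331 = 1 + 1.324 = 2.324.
n_eff = 725 / 2.324 = 311.96.

311.96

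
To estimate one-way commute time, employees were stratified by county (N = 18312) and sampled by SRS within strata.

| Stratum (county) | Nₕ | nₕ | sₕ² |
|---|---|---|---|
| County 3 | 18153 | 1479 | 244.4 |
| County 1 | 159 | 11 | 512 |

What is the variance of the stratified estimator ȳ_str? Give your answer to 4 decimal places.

Var(ȳ_str) = Σₕ Wₕ²(1 − fₕ)sₕ²/nₕ with Wₕ = Nₕ/N, N = 18312.
County 3: Wₕ = 0.99131717; term = 0.99131717²·(1 − 0.08147414)·244.4/1479 = 0.14915907.
County 1: Wₕ = 0.00868283; term = 0.00868283²·(1 − 0.06918239)·512/11 = 0.0032663638.
Sum = 0.15242543.

0.1524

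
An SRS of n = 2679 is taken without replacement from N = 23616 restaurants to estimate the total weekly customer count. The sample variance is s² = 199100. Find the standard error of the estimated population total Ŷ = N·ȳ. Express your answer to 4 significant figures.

Var(Ŷ) = N²·Var(ȳ) = N²·(1 − n/N)·s²/n.
f = 2679/23616 = 0.11344004; Var(ȳ) = 0.88655996·199100/2679 = 65.888051.
Var(Ŷ) = 23616² · 65.888051 = 3.6746784 × 10^10.
SE(Ŷ) = √(3.6746784 × 10^10) = 191700.

191700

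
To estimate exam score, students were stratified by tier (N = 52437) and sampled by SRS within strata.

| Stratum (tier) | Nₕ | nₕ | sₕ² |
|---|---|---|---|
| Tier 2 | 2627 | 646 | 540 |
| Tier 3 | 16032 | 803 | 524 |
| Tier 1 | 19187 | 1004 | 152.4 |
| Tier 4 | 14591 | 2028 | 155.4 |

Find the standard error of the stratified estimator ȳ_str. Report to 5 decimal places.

Var(ȳ_str) = Σₕ Wₕ²(1 − fₕ)sₕ²/nₕ with Wₕ = Nₕ/N, N = 52437.
Tier 2: Wₕ = 0.05009821; term = 0.05009821²·(1 − 0.24590788)·540/646 = 0.0015820861.
Tier 3: Wₕ = 0.30573831; term = 0.30573831²·(1 − 0.05008733)·524/803 = 0.057942757.
Tier 1: Wₕ = 0.36590575; term = 0.36590575²·(1 − 0.05232710)·152.4/1004 = 0.019259641.
Tier 4: Wₕ = 0.27825772; term = 0.27825772²·(1 − 0.13898979)·155.4/2028 = 0.0051084107.
Sum = 0.083892895.
SE = √(0.083892895) = 0.28964.

0.28964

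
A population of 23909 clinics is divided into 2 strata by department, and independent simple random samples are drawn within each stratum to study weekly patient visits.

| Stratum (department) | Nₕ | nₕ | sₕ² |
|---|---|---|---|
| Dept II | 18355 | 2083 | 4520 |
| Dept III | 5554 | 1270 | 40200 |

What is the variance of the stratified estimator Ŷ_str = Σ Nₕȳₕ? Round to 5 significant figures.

Var(Ŷ_str) = Σₕ Nₕ²(1 − fₕ)sₕ²/nₕ.
Dept II: 18355²·(1 − 2083/18355)·4520/2083 = 6.4810368 × 10^8.
Dept III: 5554²·(1 − 1270/5554)·40200/1270 = 7.5314339 × 10^8.
Sum = 1.4012471 × 10^9.

1.4012 × 10^9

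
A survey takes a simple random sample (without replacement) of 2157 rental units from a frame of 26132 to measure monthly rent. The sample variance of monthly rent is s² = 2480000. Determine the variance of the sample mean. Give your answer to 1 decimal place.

Under SRS without replacement, Var(ȳ) = (1 − f)·s²/n with f = n/N = 2157/26132 = 0.08254248.
Var(ȳ) = (1 − 0.08254248)·2480000/2157 = 0.91745752·1149.745 = 1054.8422.

1054.8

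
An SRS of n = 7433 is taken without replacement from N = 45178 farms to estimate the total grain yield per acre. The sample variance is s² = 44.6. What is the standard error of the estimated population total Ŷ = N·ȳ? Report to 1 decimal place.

Var(Ŷ) = N²·Var(ȳ) = N²·(1 − n/N)·s²/n.
f = 7433/45178 = 0.16452698; Var(ȳ) = 0.83547302·44.6/7433 = 0.0050130629.
Var(Ŷ) = 45178² · 0.0050130629 = 1.023192 × 10^7.
SE(Ŷ) = √(1.023192 × 10^7) = 3198.7.

3198.7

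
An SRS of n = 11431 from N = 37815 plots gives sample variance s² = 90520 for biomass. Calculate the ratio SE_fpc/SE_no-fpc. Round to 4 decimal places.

f = n/N = 11431/37815 = 0.30228745.
SE_no-fpc = √(s²/n) = 2.8140393; SE_fpc = √((1−f)s²/n) = 2.3505442.
Ratio = √(1−f) = 0.83529189.

0.8353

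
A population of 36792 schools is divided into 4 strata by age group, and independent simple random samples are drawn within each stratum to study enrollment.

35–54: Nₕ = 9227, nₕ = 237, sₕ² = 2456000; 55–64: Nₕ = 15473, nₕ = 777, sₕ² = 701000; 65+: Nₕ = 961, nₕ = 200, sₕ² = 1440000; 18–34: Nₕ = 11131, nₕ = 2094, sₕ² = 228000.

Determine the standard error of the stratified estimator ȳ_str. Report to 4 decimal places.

28.2588

Var(ȳ_str) = Σₕ Wₕ²(1 − fₕ)sₕ²/nₕ with Wₕ = Nₕ/N, N = 36792.
35–54: Wₕ = 0.25078821; term = 0.25078821²·(1 − 0.02568549)·2456000/237 = 635.02882.
55–64: Wₕ = 0.42055338; term = 0.42055338²·(1 − 0.05021651)·701000/777 = 151.55277.
65+: Wₕ = 0.02611981; term = 0.02611981²·(1 − 0.20811655)·1440000/200 = 3.889858.
18–34: Wₕ = 0.30253860; term = 0.30253860²·(1 − 0.18812326)·228000/2094 = 8.0911423.
Sum = 798.56259.
SE = √(798.56259) = 28.2588.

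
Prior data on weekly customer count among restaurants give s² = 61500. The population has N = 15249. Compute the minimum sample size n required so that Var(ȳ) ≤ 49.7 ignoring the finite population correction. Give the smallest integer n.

1238

Without fpc, n₀ = s²/D = 61500/49.7 = 1237.4245.
Rounding up, n = 1238.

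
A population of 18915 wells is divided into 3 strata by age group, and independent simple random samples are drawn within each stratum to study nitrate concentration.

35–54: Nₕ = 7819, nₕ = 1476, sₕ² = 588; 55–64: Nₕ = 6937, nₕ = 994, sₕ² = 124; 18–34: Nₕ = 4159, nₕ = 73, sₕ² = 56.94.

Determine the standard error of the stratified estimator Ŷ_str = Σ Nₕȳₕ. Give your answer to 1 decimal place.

Var(Ŷ_str) = Σₕ Nₕ²(1 − fₕ)sₕ²/nₕ.
35–54: 7819²·(1 − 1476/7819)·588/1476 = 1.9757723 × 10^7.
55–64: 6937²·(1 − 994/6937)·124/994 = 5.142955 × 10^6.
18–34: 4159²·(1 − 73/4159)·56.94/73 = 1.3255066 × 10^7.
Sum = 3.8155744 × 10^7.
SE = √(3.8155744 × 10^7) = 6177.0.

6177.0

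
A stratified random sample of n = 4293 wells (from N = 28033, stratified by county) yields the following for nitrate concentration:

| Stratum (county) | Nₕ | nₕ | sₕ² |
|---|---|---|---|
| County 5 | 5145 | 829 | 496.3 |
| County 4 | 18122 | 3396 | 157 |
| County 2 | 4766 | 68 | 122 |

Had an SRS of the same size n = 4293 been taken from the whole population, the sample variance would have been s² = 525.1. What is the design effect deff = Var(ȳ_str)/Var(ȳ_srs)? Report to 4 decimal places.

Var(ȳ_str) = Σ Wₕ²(1−fₕ)sₕ²/nₕ with Wₕ = Nₕ/28033:
  County 5: (5145/28033)²·(1−829/5145)·496.3/829 = 0.016916768
  County 4: (18122/28033)²·(1−3396/18122)·157/3396 = 0.015699425
  County 2: (4766/28033)²·(1−68/4766)·122/68 = 0.051118584
  → Var(ȳ_str) = 0.083734777.
Var(ȳ_srs) = (1 − 4293/28033)·525.1/4293 = 0.1035839.
deff = 0.083734777 / 0.1035839 = 0.8084.

0.8084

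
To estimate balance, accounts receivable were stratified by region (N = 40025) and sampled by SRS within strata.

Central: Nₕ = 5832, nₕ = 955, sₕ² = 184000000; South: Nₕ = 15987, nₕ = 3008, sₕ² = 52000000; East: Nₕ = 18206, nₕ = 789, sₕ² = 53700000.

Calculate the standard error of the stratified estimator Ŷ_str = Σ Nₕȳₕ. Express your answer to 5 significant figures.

5.5361 × 10^6

Var(Ŷ_str) = Σₕ Nₕ²(1 − fₕ)sₕ²/nₕ.
Central: 5832²·(1 − 955/5832)·184000000/955 = 5.4800525 × 10^12.
South: 15987²·(1 − 3008/15987)·52000000/3008 = 3.5870193 × 10^12.
East: 18206²·(1 − 789/18206)·53700000/789 = 2.1581676 × 10^13.
Sum = 3.0648748 × 10^13.
SE = √(3.0648748 × 10^13) = 5.5361 × 10^6.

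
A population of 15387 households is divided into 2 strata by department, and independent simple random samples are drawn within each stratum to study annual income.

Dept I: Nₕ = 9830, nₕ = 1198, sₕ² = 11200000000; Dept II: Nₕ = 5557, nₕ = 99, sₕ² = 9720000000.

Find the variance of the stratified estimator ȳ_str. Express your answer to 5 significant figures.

Var(ȳ_str) = Σₕ Wₕ²(1 − fₕ)sₕ²/nₕ with Wₕ = Nₕ/N, N = 15387.
Dept I: Wₕ = 0.63885098; term = 0.63885098²·(1 − 0.12187182)·11200000000/1198 = 3.3505665 × 10^6.
Dept II: Wₕ = 0.36114902; term = 0.36114902²·(1 − 0.01781537)·9720000000/99 = 1.257758 × 10^7.
Sum = 1.5928147 × 10^7.

1.5928 × 10^7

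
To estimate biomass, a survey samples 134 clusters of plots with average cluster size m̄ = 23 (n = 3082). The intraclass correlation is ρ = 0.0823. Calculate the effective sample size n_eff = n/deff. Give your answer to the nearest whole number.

1097

deff = 1 + (23 − 1)·0.0823 = 1 + 1.8106 = 2.8106.
n_eff = 3082 / 2.8106 = 1097.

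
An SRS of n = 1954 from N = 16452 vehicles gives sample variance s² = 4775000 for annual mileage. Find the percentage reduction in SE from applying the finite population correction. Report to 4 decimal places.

6.1261

f = n/N = 1954/16452 = 0.11876975.
SE_no-fpc = √(s²/n) = 49.433847; SE_fpc = √((1−f)s²/n) = 46.405463.
Ratio = √(1−f) = 0.93873865. Reduction = 100·(1 − 0.93873865) = 6.1261%.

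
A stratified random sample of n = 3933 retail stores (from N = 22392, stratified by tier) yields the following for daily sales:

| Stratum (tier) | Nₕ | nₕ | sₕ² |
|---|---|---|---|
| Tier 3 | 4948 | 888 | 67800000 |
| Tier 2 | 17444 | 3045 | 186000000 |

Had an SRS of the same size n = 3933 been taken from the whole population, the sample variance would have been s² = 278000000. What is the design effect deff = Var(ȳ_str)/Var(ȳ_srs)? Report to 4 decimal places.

0.5776

Var(ȳ_str) = Σ Wₕ²(1−fₕ)sₕ²/nₕ with Wₕ = Nₕ/22392:
  Tier 3: (4948/22392)²·(1−888/4948)·67800000/888 = 3059.0507
  Tier 2: (17444/22392)²·(1−3045/17444)·186000000/3045 = 30599.779
  → Var(ȳ_str) = 33658.83.
Var(ȳ_srs) = (1 − 3933/22392)·278000000/3933 = 58268.808.
deff = 33658.83 / 58268.808 = 0.5776.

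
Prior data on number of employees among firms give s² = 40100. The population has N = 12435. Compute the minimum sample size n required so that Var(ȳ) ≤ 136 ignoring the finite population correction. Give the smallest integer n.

Without fpc, n₀ = s²/D = 40100/136 = 294.8529.
Rounding up, n = 295.

295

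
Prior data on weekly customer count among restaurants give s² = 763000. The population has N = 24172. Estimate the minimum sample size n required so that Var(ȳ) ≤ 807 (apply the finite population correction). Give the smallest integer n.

910

Without fpc, n₀ = s²/D = 763000/807 = 945.4771.
With fpc, (1 − n/N)·s²/n ≤ D requires n ≥ n₀/(1 + n₀/N) = 945.4771/(1 + 945.4771/24172) = 909.8873.
Rounding up, n = 910.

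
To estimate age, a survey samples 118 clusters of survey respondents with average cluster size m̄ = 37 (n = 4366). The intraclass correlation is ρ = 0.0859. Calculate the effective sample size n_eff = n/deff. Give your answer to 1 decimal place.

1066.9

deff = 1 + (37 − 1)·0.0859 = 1 + 3.0924 = 4.0924.
n_eff = 4366 / 4.0924 = 1066.9.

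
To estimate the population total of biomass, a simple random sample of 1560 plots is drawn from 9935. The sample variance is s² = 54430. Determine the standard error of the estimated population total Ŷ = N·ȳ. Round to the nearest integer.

53881

Var(Ŷ) = N²·Var(ȳ) = N²·(1 − n/N)·s²/n.
f = 1560/9935 = 0.15702063; Var(ȳ) = 0.84297937·54430/1560 = 29.412415.
Var(Ŷ) = 9935² · 29.412415 = 2.9031296 × 10^9.
SE(Ŷ) = √(2.9031296 × 10^9) = 53881.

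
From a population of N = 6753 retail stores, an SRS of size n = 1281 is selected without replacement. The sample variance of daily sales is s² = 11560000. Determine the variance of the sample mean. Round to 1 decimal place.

7312.4

Under SRS without replacement, Var(ȳ) = (1 − f)·s²/n with f = n/N = 1281/6753 = 0.18969347.
Var(ȳ) = (1 − 0.18969347)·11560000/1281 = 0.81030653·9024.1998 = 7312.3681.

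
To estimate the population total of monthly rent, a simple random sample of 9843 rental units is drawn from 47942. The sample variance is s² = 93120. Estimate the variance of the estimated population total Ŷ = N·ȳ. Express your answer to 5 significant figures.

Var(Ŷ) = N²·Var(ȳ) = N²·(1 − n/N)·s²/n.
f = 9843/47942 = 0.20531058; Var(ȳ) = 0.79468942·93120/9843 = 7.5181833.
Var(Ŷ) = 47942² · 7.5181833 = 1.7280058 × 10^10.

1.7280 × 10^10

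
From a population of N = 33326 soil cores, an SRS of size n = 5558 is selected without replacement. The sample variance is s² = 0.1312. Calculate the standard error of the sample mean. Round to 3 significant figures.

0.00443

Under SRS without replacement, Var(ȳ) = (1 − f)·s²/n with f = n/N = 5558/33326 = 0.16677669.
Var(ȳ) = (1 − 0.16677669)·0.1312/5558 = 0.83322331·2.3605614 × 10^-5 = 1.9668747 × 10^-5.
SE(ȳ) = √(1.9668747 × 10^-5) = 0.00443.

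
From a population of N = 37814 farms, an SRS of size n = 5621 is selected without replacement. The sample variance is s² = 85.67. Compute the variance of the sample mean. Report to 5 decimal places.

0.01298

Under SRS without replacement, Var(ȳ) = (1 − f)·s²/n with f = n/N = 5621/37814 = 0.14864865.
Var(ȳ) = (1 − 0.14864865)·85.67/5621 = 0.85135135·0.01524106 = 0.012975497.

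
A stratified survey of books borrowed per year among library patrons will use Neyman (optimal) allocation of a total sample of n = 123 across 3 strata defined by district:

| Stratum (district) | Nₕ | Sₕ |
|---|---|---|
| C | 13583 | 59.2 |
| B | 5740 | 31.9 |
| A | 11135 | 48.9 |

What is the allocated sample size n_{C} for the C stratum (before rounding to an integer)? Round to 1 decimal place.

Neyman allocation: nₕ = n·NₕSₕ / Σⱼ NⱼSⱼ.
Σ NⱼSⱼ = 13583·59.2 + 5740·31.9 + 11135·48.9 = 1.5317211 × 10^6.
n_{C} = 123·13583·59.2 / (1.5317211 × 10^6) = 64.6.

64.6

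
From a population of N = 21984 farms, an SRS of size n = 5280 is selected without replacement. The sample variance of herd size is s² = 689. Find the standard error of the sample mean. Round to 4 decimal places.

Under SRS without replacement, Var(ȳ) = (1 − f)·s²/n with f = n/N = 5280/21984 = 0.24017467.
Var(ȳ) = (1 − 0.24017467)·689/5280 = 0.75982533·0.13049242 = 0.099151449.
SE(ȳ) = √(0.099151449) = 0.3149.

0.3149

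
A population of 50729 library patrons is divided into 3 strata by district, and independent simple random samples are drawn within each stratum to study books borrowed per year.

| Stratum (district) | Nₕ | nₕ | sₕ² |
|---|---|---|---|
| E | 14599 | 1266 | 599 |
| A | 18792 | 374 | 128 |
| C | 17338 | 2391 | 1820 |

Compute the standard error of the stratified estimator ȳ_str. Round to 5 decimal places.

0.39808

Var(ȳ_str) = Σₕ Wₕ²(1 − fₕ)sₕ²/nₕ with Wₕ = Nₕ/N, N = 50729.
E: Wₕ = 0.28778411; term = 0.28778411²·(1 − 0.08671827)·599/1266 = 0.035787512.
A: Wₕ = 0.37043900; term = 0.37043900²·(1 − 0.01990209)·128/374 = 0.046030028.
C: Wₕ = 0.34177689; term = 0.34177689²·(1 − 0.13790518)·1820/2391 = 0.076653545.
Sum = 0.15847109.
SE = √(0.15847109) = 0.39808.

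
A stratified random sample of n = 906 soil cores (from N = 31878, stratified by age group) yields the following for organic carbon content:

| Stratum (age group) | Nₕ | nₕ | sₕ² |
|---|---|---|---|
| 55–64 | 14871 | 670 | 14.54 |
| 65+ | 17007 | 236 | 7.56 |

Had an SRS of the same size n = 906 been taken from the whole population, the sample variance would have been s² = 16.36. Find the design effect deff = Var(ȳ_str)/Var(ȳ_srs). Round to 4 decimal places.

Var(ȳ_str) = Σ Wₕ²(1−fₕ)sₕ²/nₕ with Wₕ = Nₕ/31878:
  55–64: (14871/31878)²·(1−670/14871)·14.54/670 = 0.0045098965
  65+: (17007/31878)²·(1−236/17007)·7.56/236 = 0.0089911311
  → Var(ȳ_str) = 0.013501028.
Var(ȳ_srs) = (1 − 906/31878)·16.36/906 = 0.017544189.
deff = 0.013501028 / 0.017544189 = 0.7695.

0.7695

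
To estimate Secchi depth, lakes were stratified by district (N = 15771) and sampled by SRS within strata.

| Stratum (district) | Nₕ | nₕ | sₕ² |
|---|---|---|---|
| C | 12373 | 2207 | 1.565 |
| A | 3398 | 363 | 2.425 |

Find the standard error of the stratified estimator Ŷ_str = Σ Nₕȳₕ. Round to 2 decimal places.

Var(Ŷ_str) = Σₕ Nₕ²(1 − fₕ)sₕ²/nₕ.
C: 12373²·(1 − 2207/12373)·1.565/2207 = 89194.305.
A: 3398²·(1 − 363/3398)·2.425/363 = 68894.918.
Sum = 158089.22.
SE = √(158089.22) = 397.60.

397.60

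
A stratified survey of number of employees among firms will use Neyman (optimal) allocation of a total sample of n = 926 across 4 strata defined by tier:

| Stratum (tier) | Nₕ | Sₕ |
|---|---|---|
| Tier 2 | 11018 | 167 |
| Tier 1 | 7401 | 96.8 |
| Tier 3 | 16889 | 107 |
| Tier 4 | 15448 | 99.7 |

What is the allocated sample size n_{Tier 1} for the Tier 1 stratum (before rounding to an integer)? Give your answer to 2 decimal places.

112.37

Neyman allocation: nₕ = n·NₕSₕ / Σⱼ NⱼSⱼ.
Σ NⱼSⱼ = 11018·167 + 7401·96.8 + 16889·107 + 15448·99.7 = 5.9037114 × 10^6.
n_{Tier 1} = 926·7401·96.8 / (5.9037114 × 10^6) = 112.37.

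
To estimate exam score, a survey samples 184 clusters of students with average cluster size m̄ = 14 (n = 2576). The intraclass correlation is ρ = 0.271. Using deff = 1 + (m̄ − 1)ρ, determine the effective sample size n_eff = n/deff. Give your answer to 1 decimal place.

deff = 1 + (14 − 1)·0.271 = 1 + 3.523 = 4.523.
n_eff = 2576 / 4.523 = 569.5.

569.5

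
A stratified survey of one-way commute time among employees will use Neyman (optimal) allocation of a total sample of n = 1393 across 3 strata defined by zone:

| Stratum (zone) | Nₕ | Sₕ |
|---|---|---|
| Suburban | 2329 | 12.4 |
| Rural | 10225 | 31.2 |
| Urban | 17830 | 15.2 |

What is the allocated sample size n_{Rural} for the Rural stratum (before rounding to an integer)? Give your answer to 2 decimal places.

Neyman allocation: nₕ = n·NₕSₕ / Σⱼ NⱼSⱼ.
Σ NⱼSⱼ = 2329·12.4 + 10225·31.2 + 17830·15.2 = 618915.6.
n_{Rural} = 1393·10225·31.2 / 618915.6 = 718.02.

718.02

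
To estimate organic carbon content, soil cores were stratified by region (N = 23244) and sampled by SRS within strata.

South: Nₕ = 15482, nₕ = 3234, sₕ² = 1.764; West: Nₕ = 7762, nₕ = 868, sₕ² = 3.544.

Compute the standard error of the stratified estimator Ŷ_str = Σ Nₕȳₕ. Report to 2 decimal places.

567.38

Var(Ŷ_str) = Σₕ Nₕ²(1 − fₕ)sₕ²/nₕ.
South: 15482²·(1 − 3234/15482)·1.764/3234 = 103431.02.
West: 7762²·(1 − 868/7762)·3.544/868 = 218483.63.
Sum = 321914.65.
SE = √(321914.65) = 567.38.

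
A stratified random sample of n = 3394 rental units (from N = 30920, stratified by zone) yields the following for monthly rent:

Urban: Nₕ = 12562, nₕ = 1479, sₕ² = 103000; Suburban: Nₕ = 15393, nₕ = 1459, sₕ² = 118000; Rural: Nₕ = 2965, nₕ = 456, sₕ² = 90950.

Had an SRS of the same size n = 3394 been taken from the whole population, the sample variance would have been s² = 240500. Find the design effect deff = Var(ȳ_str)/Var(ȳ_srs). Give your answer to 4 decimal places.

Var(ȳ_str) = Σ Wₕ²(1−fₕ)sₕ²/nₕ with Wₕ = Nₕ/30920:
  Urban: (12562/30920)²·(1−1479/12562)·103000/1479 = 10.141594
  Suburban: (15393/30920)²·(1−1459/15393)·118000/1459 = 18.144576
  Rural: (2965/30920)²·(1−456/2965)·90950/456 = 1.5519733
  → Var(ȳ_str) = 29.838143.
Var(ȳ_srs) = (1 − 3394/30920)·240500/3394 = 63.082205.
deff = 29.838143 / 63.082205 = 0.4730.

0.4730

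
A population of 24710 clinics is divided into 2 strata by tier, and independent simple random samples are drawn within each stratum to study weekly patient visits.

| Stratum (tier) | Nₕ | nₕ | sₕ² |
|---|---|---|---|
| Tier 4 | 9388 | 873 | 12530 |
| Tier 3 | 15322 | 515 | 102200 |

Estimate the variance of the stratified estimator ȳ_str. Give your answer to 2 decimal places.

75.62

Var(ȳ_str) = Σₕ Wₕ²(1 − fₕ)sₕ²/nₕ with Wₕ = Nₕ/N, N = 24710.
Tier 4: Wₕ = 0.37992715; term = 0.37992715²·(1 − 0.09299105)·12530/873 = 1.8790964.
Tier 3: Wₕ = 0.62007285; term = 0.62007285²·(1 − 0.03361180)·102200/515 = 73.736193.
Sum = 75.615289.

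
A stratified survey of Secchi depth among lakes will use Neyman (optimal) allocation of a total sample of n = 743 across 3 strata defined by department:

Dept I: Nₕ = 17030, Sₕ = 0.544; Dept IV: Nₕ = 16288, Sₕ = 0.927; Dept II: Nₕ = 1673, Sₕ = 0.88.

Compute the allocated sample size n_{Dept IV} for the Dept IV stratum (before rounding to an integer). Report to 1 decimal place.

Neyman allocation: nₕ = n·NₕSₕ / Σⱼ NⱼSⱼ.
Σ NⱼSⱼ = 17030·0.544 + 16288·0.927 + 1673·0.88 = 25835.536.
n_{Dept IV} = 743·16288·0.927 / 25835.536 = 434.2.

434.2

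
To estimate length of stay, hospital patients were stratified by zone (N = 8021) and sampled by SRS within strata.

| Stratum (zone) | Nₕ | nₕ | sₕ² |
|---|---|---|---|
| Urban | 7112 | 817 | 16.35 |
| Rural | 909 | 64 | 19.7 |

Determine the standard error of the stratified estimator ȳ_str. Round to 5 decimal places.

Var(ȳ_str) = Σₕ Wₕ²(1 − fₕ)sₕ²/nₕ with Wₕ = Nₕ/N, N = 8021.
Urban: Wₕ = 0.88667248; term = 0.88667248²·(1 − 0.11487627)·16.35/817 = 0.013925992.
Rural: Wₕ = 0.11332752; term = 0.11332752²·(1 − 0.07040704)·19.7/64 = 0.0036749363.
Sum = 0.017600928.
SE = √(0.017600928) = 0.13267.

0.13267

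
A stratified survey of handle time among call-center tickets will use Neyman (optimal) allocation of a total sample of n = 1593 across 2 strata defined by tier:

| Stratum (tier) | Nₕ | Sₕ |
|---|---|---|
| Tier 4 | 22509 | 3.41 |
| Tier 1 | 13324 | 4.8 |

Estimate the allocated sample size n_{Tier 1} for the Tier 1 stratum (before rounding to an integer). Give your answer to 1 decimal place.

724.0

Neyman allocation: nₕ = n·NₕSₕ / Σⱼ NⱼSⱼ.
Σ NⱼSⱼ = 22509·3.41 + 13324·4.8 = 140710.89.
n_{Tier 1} = 1593·13324·4.8 / 140710.89 = 724.0.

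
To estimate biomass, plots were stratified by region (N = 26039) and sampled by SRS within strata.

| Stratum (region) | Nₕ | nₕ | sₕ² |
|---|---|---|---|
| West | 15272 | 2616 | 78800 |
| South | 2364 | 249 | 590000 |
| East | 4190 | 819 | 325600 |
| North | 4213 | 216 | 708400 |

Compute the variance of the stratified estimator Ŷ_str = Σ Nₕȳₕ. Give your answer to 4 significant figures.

7.851 × 10^10

Var(Ŷ_str) = Σₕ Nₕ²(1 − fₕ)sₕ²/nₕ.
West: 15272²·(1 − 2616/15272)·78800/2616 = 5.8221161 × 10^9.
South: 2364²·(1 − 249/2364)·590000/249 = 1.1847058 × 10^10.
East: 4190²·(1 − 819/4190)·325600/819 = 5.615304 × 10^9.
North: 4213²·(1 − 216/4213)·708400/216 = 5.5226867 × 10^10.
Sum = 7.8511345 × 10^10.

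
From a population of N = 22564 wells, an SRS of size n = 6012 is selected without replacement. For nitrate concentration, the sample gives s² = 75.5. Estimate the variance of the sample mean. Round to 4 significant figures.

0.009212

Under SRS without replacement, Var(ȳ) = (1 − f)·s²/n with f = n/N = 6012/22564 = 0.26644212.
Var(ȳ) = (1 − 0.26644212)·75.5/6012 = 0.73355788·0.012558217 = 0.009212179.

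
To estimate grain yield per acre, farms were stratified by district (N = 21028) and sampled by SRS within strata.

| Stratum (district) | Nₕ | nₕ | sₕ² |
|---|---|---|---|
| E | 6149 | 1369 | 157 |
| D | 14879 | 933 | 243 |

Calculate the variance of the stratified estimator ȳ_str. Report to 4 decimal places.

Var(ȳ_str) = Σₕ Wₕ²(1 − fₕ)sₕ²/nₕ with Wₕ = Nₕ/N, N = 21028.
E: Wₕ = 0.29241963; term = 0.29241963²·(1 − 0.22263783)·157/1369 = 0.0076231183.
D: Wₕ = 0.70758037; term = 0.70758037²·(1 − 0.06270583)·243/933 = 0.12222276.
Sum = 0.12984588.

0.1298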